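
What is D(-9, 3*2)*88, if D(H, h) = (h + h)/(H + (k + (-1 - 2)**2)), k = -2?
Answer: -528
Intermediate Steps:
D(H, h) = 2*h/(7 + H) (D(H, h) = (h + h)/(H + (-2 + (-1 - 2)**2)) = (2*h)/(H + (-2 + (-3)**2)) = (2*h)/(H + (-2 + 9)) = (2*h)/(H + 7) = (2*h)/(7 + H) = 2*h/(7 + H))
D(-9, 3*2)*88 = (2*(3*2)/(7 - 9))*88 = (2*6/(-2))*88 = (2*6*(-1/2))*88 = -6*88 = -528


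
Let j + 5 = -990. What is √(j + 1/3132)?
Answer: 23*I*√512517/522 ≈ 31.544*I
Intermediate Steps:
j = -995 (j = -5 - 990 = -995)
√(j + 1/3132) = √(-995 + 1/3132) = √(-3116339/3132) = 23*I*√512517/522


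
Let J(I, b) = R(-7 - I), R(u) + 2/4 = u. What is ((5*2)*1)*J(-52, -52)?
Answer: 445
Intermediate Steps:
R(u) = -1/2 + u
J(I, b) = -15/2 - I (J(I, b) = -1/2 + (-7 - I) = -15/2 - I)
((5*2)*1)*J(-52, -52) = ((5*2)*1)*(-15/2 - 1*(-52)) = (10*1)*(-15/2 + 52) = 10*(89/2) = 445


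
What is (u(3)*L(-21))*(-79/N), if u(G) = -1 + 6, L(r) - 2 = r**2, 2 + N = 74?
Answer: -174985/72 ≈ -2430.3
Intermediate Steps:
N = 72 (N = -2 + 74 = 72)
L(r) = 2 + r**2
u(G) = 5
(u(3)*L(-21))*(-79/N) = (5*(2 + (-21)**2))*(-79/72) = (5*(2 + 441))*(-79*1/72) = (5*443)*(-79/72) = 2215*(-79/72) = -174985/72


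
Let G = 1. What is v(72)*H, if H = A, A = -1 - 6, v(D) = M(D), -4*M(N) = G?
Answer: 7/4 ≈ 1.7500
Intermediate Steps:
M(N) = -¼ (M(N) = -¼*1 = -¼)
v(D) = -¼
A = -7
H = -7
v(72)*H = -¼*(-7) = 7/4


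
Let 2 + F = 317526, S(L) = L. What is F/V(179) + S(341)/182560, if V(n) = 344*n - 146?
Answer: 5798812907/1121466080 ≈ 5.1707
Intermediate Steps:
F = 317524 (F = -2 + 317526 = 317524)
V(n) = -146 + 344*n
F/V(179) + S(341)/182560 = 317524/(-146 + 344*179) + 341/182560 = 317524/(-146 + 61576) + 341*(1/182560) = 317524/61430 + 341/182560 = 317524*(1/61430) + 341/182560 = 158762/30715 + 341/182560 = 5798812907/1121466080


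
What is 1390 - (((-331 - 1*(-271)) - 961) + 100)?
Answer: 2311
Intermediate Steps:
1390 - (((-331 - 1*(-271)) - 961) + 100) = 1390 - (((-331 + 271) - 961) + 100) = 1390 - ((-60 - 961) + 100) = 1390 - (-1021 + 100) = 1390 - 1*(-921) = 1390 + 921 = 2311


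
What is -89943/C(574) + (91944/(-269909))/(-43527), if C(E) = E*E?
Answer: -50316650751105/184323450465308 ≈ -0.27298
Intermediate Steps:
C(E) = E**2
-89943/C(574) + (91944/(-269909))/(-43527) = -89943/(574**2) + (91944/(-269909))/(-43527) = -89943/329476 + (91944*(-1/269909))*(-1/43527) = -89943*1/329476 - 91944/269909*(-1/43527) = -12849/47068 + 30648/3916109681 = -50316650751105/184323450465308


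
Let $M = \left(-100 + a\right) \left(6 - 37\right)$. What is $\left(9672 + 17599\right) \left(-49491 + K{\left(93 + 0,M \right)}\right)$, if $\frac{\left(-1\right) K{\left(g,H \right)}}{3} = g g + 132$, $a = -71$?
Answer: $-2068069014$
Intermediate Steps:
$M = 5301$ ($M = \left(-100 - 71\right) \left(6 - 37\right) = \left(-171\right) \left(-31\right) = 5301$)
$K{\left(g,H \right)} = -396 - 3 g^{2}$ ($K{\left(g,H \right)} = - 3 \left(g g + 132\right) = - 3 \left(g^{2} + 132\right) = - 3 \left(132 + g^{2}\right) = -396 - 3 g^{2}$)
$\left(9672 + 17599\right) \left(-49491 + K{\left(93 + 0,M \right)}\right) = \left(9672 + 17599\right) \left(-49491 - \left(396 + 3 \left(93 + 0\right)^{2}\right)\right) = 27271 \left(-49491 - \left(396 + 3 \cdot 93^{2}\right)\right) = 27271 \left(-49491 - 26343\right) = 27271 \left(-75834\right) = -2068069014$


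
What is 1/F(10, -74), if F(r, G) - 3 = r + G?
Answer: -1/61 ≈ -0.016393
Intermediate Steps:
F(r, G) = 3 + G + r (F(r, G) = 3 + (r + G) = 3 + (G + r) = 3 + G + r)
1/F(10, -74) = 1/(3 - 74 + 10) = 1/(-61) = -1/61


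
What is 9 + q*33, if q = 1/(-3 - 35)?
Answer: 309/38 ≈ 8.1316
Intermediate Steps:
q = -1/38 (q = 1/(-38) = -1/38 ≈ -0.026316)
9 + q*33 = 9 - 1/38*33 = 9 - 33/38 = 309/38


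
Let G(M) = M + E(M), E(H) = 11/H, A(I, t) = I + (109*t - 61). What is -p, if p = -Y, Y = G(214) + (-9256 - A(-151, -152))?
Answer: 1655943/214 ≈ 7738.1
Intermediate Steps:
A(I, t) = -61 + I + 109*t (A(I, t) = I + (-61 + 109*t) = -61 + I + 109*t)
G(M) = M + 11/M
Y = 1655943/214 (Y = (214 + 11/214) + (-9256 - (-61 - 151 + 109*(-152))) = (214 + 11*(1/214)) + (-9256 - (-61 - 151 - 16568)) = (214 + 11/214) + (-9256 - 1*(-16780)) = 45807/214 + (-9256 + 16780) = 45807/214 + 7524 = 1655943/214 ≈ 7738.1)
p = -1655943/214 (p = -1*1655943/214 = -1655943/214 ≈ -7738.1)
-p = -1*(-1655943/214) = 1655943/214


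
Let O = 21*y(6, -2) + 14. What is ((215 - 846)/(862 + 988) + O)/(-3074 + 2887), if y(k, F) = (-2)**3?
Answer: 285531/345950 ≈ 0.82535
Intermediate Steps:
y(k, F) = -8
O = -154 (O = 21*(-8) + 14 = -168 + 14 = -154)
((215 - 846)/(862 + 988) + O)/(-3074 + 2887) = ((215 - 846)/(862 + 988) - 154)/(-3074 + 2887) = (-631/1850 - 154)/(-187) = (-631*1/1850 - 154)*(-1/187) = (-631/1850 - 154)*(-1/187) = -285531/1850*(-1/187) = 285531/345950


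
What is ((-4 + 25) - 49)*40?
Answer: -1120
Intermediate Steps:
((-4 + 25) - 49)*40 = (21 - 49)*40 = -28*40 = -1120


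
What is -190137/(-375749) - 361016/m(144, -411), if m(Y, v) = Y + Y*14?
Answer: -16905088133/101452230 ≈ -166.63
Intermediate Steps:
m(Y, v) = 15*Y (m(Y, v) = Y + 14*Y = 15*Y)
-190137/(-375749) - 361016/m(144, -411) = -190137/(-375749) - 361016/(15*144) = -190137*(-1/375749) - 361016/2160 = 190137/375749 - 361016*1/2160 = 190137/375749 - 45127/270 = -16905088133/101452230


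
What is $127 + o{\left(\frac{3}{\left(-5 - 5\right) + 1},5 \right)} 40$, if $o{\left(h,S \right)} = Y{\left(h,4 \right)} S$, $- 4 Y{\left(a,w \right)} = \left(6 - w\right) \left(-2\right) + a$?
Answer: $\frac{1031}{3} \approx 343.67$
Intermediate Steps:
$Y{\left(a,w \right)} = 3 - \frac{w}{2} - \frac{a}{4}$ ($Y{\left(a,w \right)} = - \frac{\left(6 - w\right) \left(-2\right) + a}{4} = - \frac{\left(-12 + 2 w\right) + a}{4} = - \frac{-12 + a + 2 w}{4} = 3 - \frac{w}{2} - \frac{a}{4}$)
$o{\left(h,S \right)} = S \left(1 - \frac{h}{4}\right)$ ($o{\left(h,S \right)} = \left(3 - 2 - \frac{h}{4}\right) S = \left(1 - \frac{h}{4}\right) S = S \left(1 - \frac{h}{4}\right)$)
$127 + o{\left(\frac{3}{\left(-5 - 5\right) + 1},5 \right)} 40 = 127 + \frac{1}{4} \cdot 5 \left(4 - \frac{3}{\left(-5 - 5\right) + 1}\right) 40 = 127 + \frac{1}{4} \cdot 5 \left(4 - \frac{3}{-10 + 1}\right) 40 = 127 + \frac{1}{4} \cdot 5 \left(4 - \frac{3}{-9}\right) 40 = 127 + \frac{1}{4} \cdot 5 \left(4 - 3 \left(- \frac{1}{9}\right)\right) 40 = 127 + \frac{1}{4} \cdot 5 \left(4 - - \frac{1}{3}\right) 40 = 127 + \frac{1}{4} \cdot 5 \left(4 + \frac{1}{3}\right) 40 = 127 + \frac{1}{4} \cdot 5 \cdot \frac{13}{3} \cdot 40 = 127 + \frac{65}{12} \cdot 40 = 127 + \frac{650}{3} = \frac{1031}{3}$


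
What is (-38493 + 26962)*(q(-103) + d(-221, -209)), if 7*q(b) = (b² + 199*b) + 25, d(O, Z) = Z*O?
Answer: -516358180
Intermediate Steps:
d(O, Z) = O*Z
q(b) = 25/7 + b²/7 + 199*b/7 (q(b) = ((b² + 199*b) + 25)/7 = (25 + b² + 199*b)/7 = 25/7 + b²/7 + 199*b/7)
(-38493 + 26962)*(q(-103) + d(-221, -209)) = (-38493 + 26962)*((25/7 + (⅐)*(-103)² + (199/7)*(-103)) - 221*(-209)) = -11531*((25/7 + (⅐)*10609 - 20497/7) + 46189) = -11531*((25/7 + 10609/7 - 20497/7) + 46189) = -11531*(-1409 + 46189) = -11531*44780 = -516358180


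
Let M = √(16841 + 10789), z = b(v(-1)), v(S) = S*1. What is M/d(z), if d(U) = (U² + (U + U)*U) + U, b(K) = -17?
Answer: 3*√3070/850 ≈ 0.19556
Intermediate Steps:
v(S) = S
z = -17
d(U) = U + 3*U² (d(U) = (U² + (2*U)*U) + U = (U² + 2*U²) + U = 3*U² + U = U + 3*U²)
M = 3*√3070 (M = √27630 = 3*√3070 ≈ 166.22)
M/d(z) = (3*√3070)/((-17*(1 + 3*(-17)))) = (3*√3070)/((-17*(1 - 51))) = (3*√3070)/((-17*(-50))) = (3*√3070)/850 = (3*√3070)*(1/850) = 3*√3070/850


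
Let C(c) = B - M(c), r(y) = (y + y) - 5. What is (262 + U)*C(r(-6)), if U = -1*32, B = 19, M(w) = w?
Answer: 8280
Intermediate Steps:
U = -32
r(y) = -5 + 2*y (r(y) = 2*y - 5 = -5 + 2*y)
C(c) = 19 - c
(262 + U)*C(r(-6)) = (262 - 32)*(19 - (-5 + 2*(-6))) = 230*(19 - (-5 - 12)) = 230*(19 - 1*(-17)) = 230*(19 + 17) = 230*36 = 8280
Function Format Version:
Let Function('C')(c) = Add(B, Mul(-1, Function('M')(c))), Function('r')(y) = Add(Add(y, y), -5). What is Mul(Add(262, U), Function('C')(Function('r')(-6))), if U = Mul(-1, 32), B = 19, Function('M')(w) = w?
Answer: 8280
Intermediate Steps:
U = -32
Function('r')(y) = Add(-5, Mul(2, y)) (Function('r')(y) = Add(Mul(2, y), -5) = Add(-5, Mul(2, y)))
Function('C')(c) = Add(19, Mul(-1, c))
Mul(Add(262, U), Function('C')(Function('r')(-6))) = Mul(Add(262, -32), Add(19, Mul(-1, Add(-5, Mul(2, -6))))) = Mul(230, Add(19, Mul(-1, Add(-5, -12)))) = Mul(230, Add(19, Mul(-1, -17))) = Mul(230, Add(19, 17)) = Mul(230, 36) = 8280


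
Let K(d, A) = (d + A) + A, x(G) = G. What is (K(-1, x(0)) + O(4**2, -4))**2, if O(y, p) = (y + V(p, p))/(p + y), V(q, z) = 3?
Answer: 49/144 ≈ 0.34028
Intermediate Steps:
K(d, A) = d + 2*A (K(d, A) = (A + d) + A = d + 2*A)
O(y, p) = (3 + y)/(p + y) (O(y, p) = (y + 3)/(p + y) = (3 + y)/(p + y))
(K(-1, x(0)) + O(4**2, -4))**2 = ((-1 + 2*0) + (3 + 4**2)/(-4 + 4**2))**2 = ((-1 + 0) + (3 + 16)/(-4 + 16))**2 = (-1 + 19/12)**2 = (7/12)**2 = 49/144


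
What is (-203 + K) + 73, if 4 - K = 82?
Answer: -208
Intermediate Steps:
K = -78 (K = 4 - 1*82 = 4 - 82 = -78)
(-203 + K) + 73 = (-203 - 78) + 73 = -281 + 73 = -208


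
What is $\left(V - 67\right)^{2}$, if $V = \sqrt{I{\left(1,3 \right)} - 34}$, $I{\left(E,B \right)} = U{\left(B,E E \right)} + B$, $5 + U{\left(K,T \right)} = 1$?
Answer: $\left(67 - i \sqrt{35}\right)^{2} \approx 4454.0 - 792.75 i$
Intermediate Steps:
$U{\left(K,T \right)} = -4$ ($U{\left(K,T \right)} = -5 + 1 = -4$)
$I{\left(E,B \right)} = -4 + B$
$V = i \sqrt{35}$ ($V = \sqrt{\left(-4 + 3\right) - 34} = \sqrt{-1 - 34} = \sqrt{-35} = i \sqrt{35} \approx 5.9161 i$)
$\left(V - 67\right)^{2} = \left(i \sqrt{35} - 67\right)^{2} = \left(-67 + i \sqrt{35}\right)^{2}$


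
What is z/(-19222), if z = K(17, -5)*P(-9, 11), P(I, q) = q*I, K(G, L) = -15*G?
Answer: -25245/19222 ≈ -1.3133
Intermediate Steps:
P(I, q) = I*q
z = 25245 (z = (-15*17)*(-9*11) = -255*(-99) = 25245)
z/(-19222) = 25245/(-19222) = 25245*(-1/19222) = -25245/19222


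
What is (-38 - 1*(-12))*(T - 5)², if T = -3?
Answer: -1664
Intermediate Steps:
(-38 - 1*(-12))*(T - 5)² = (-38 - 1*(-12))*(-3 - 5)² = (-38 + 12)*(-8)² = -26*64 = -1664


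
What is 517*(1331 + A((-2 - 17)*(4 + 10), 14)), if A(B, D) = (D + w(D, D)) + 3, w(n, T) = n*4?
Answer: 725868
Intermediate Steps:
w(n, T) = 4*n
A(B, D) = 3 + 5*D (A(B, D) = (D + 4*D) + 3 = 5*D + 3 = 3 + 5*D)
517*(1331 + A((-2 - 17)*(4 + 10), 14)) = 517*(1331 + (3 + 5*14)) = 517*(1331 + (3 + 70)) = 517*(1331 + 73) = 517*1404 = 725868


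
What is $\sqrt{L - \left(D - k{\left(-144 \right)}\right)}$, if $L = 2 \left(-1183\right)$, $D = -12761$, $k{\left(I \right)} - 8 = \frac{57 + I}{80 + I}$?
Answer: $\frac{\sqrt{665879}}{8} \approx 102.0$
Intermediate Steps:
$k{\left(I \right)} = 8 + \frac{57 + I}{80 + I}$
$L = -2366$
$\sqrt{L - \left(D - k{\left(-144 \right)}\right)} = \sqrt{-2366 + \left(\frac{697 + 9 \left(-144\right)}{80 - 144} - -12761\right)} = \sqrt{-2366 + \left(\frac{697 - 1296}{-64} + 12761\right)} = \sqrt{-2366 + \left(\left(- \frac{1}{64}\right) \left(-599\right) + 12761\right)} = \sqrt{-2366 + \left(\frac{599}{64} + 12761\right)} = \sqrt{-2366 + \frac{817303}{64}} = \sqrt{\frac{665879}{64}} = \frac{\sqrt{665879}}{8}$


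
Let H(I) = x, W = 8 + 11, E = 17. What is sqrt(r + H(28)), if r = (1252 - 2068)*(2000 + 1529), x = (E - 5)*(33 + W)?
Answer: 8*I*sqrt(44985) ≈ 1696.8*I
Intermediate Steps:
W = 19
x = 624 (x = (17 - 5)*(33 + 19) = 12*52 = 624)
r = -2879664 (r = -816*3529 = -2879664)
H(I) = 624
sqrt(r + H(28)) = sqrt(-2879664 + 624) = sqrt(-2879040) = 8*I*sqrt(44985)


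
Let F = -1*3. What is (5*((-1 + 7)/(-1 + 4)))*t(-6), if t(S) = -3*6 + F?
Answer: -210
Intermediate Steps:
F = -3
t(S) = -21 (t(S) = -3*6 - 3 = -18 - 3 = -21)
(5*((-1 + 7)/(-1 + 4)))*t(-6) = (5*((-1 + 7)/(-1 + 4)))*(-21) = (5*(6/3))*(-21) = (5*(6*(⅓)))*(-21) = (5*2)*(-21) = 10*(-21) = -210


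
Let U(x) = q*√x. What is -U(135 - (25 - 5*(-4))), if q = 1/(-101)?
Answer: 3*√10/101 ≈ 0.093929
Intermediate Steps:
q = -1/101 ≈ -0.0099010
U(x) = -√x/101
-U(135 - (25 - 5*(-4))) = -(-1)*√(135 - (25 - 5*(-4)))/101 = -(-1)*√(135 - (25 + 20))/101 = -(-1)*√(135 - 1*45)/101 = -(-1)*√(135 - 45)/101 = -(-1)*√90/101 = -(-1)*3*√10/101 = -(-3)*√10/101 = 3*√10/101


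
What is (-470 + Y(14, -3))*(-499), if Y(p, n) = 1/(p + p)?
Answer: 6566341/28 ≈ 2.3451e+5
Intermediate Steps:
Y(p, n) = 1/(2*p)
(-470 + Y(14, -3))*(-499) = (-470 + (½)/14)*(-499) = (-470 + (½)*(1/14))*(-499) = (-470 + 1/28)*(-499) = -13159/28*(-499) = 6566341/28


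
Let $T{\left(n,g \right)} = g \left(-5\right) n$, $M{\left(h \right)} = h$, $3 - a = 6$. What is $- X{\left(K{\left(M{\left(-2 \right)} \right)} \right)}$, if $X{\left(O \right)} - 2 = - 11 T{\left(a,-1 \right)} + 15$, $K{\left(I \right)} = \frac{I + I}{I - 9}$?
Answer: $-182$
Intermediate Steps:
$a = -3$ ($a = 3 - 6 = -3$)
$K{\left(I \right)} = \frac{2 I}{-9 + I}$
$T{\left(n,g \right)} = - 5 g n$
$X{\left(O \right)} = 182$ ($X{\left(O \right)} = 2 - \left(-15 + 11 \left(\left(-5\right) \left(-1\right) \left(-3\right)\right)\right) = 2 + \left(\left(-11\right) \left(-15\right) + 15\right) = 2 + \left(165 + 15\right) = 2 + 180 = 182$)
$- X{\left(K{\left(M{\left(-2 \right)} \right)} \right)} = \left(-1\right) 182 = -182$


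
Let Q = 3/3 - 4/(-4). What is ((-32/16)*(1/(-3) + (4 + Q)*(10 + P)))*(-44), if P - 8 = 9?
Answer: 42680/3 ≈ 14227.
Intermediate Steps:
P = 17 (P = 8 + 9 = 17)
Q = 2 (Q = 3*(⅓) - 4*(-¼) = 1 + 1 = 2)
((-32/16)*(1/(-3) + (4 + Q)*(10 + P)))*(-44) = ((-32/16)*(1/(-3) + (4 + 2)*(10 + 17)))*(-44) = ((-32*1/16)*(-⅓ + 6*27))*(-44) = -2*(-⅓ + 162)*(-44) = -2*485/3*(-44) = -970/3*(-44) = 42680/3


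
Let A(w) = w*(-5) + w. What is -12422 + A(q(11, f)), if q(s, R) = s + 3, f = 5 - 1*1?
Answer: -12478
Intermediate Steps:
f = 4 (f = 5 - 1 = 4)
q(s, R) = 3 + s
A(w) = -4*w (A(w) = -5*w + w = -4*w)
-12422 + A(q(11, f)) = -12422 - 4*(3 + 11) = -12422 - 4*14 = -12422 - 56 = -12478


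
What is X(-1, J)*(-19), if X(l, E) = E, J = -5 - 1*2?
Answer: 133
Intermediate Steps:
J = -7 (J = -5 - 2 = -7)
X(-1, J)*(-19) = -7*(-19) = 133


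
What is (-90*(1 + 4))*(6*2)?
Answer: -5400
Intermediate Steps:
(-90*(1 + 4))*(6*2) = -90*5*12 = -30*15*12 = -450*12 = -5400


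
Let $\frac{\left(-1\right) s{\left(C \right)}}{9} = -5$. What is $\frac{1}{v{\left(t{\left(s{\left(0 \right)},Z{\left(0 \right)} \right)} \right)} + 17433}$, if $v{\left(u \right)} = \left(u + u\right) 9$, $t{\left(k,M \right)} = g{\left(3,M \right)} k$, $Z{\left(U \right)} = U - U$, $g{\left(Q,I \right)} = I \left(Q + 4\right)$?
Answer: $\frac{1}{17433} \approx 5.7362 \cdot 10^{-5}$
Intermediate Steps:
$g{\left(Q,I \right)} = I \left(4 + Q\right)$
$Z{\left(U \right)} = 0$
$s{\left(C \right)} = 45$ ($s{\left(C \right)} = \left(-9\right) \left(-5\right) = 45$)
$t{\left(k,M \right)} = 7 M k$ ($t{\left(k,M \right)} = M \left(4 + 3\right) k = M 7 k = 7 M k$)
$v{\left(u \right)} = 18 u$ ($v{\left(u \right)} = 2 u 9 = 18 u$)
$\frac{1}{v{\left(t{\left(s{\left(0 \right)},Z{\left(0 \right)} \right)} \right)} + 17433} = \frac{1}{18 \cdot 7 \cdot 0 \cdot 45 + 17433} = \frac{1}{18 \cdot 0 + 17433} = \frac{1}{0 + 17433} = \frac{1}{17433}$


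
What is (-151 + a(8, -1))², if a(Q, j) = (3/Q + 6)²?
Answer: 49885969/4096 ≈ 12179.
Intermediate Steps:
a(Q, j) = (6 + 3/Q)²
(-151 + a(8, -1))² = (-151 + 9*(1 + 2*8)²/8²)² = (-151 + 9*(1/64)*(1 + 16)²)² = (-151 + 9*(1/64)*17²)² = (-151 + 9*(1/64)*289)² = (-151 + 2601/64)² = (-7063/64)² = 49885969/4096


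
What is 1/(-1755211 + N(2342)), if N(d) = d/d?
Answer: -1/1755210 ≈ -5.6973e-7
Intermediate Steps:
N(d) = 1
1/(-1755211 + N(2342)) = 1/(-1755211 + 1) = 1/(-1755210) = -1/1755210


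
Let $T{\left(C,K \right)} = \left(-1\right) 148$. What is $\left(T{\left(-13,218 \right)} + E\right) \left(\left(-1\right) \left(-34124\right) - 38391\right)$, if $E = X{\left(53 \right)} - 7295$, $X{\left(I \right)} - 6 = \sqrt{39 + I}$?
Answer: $31733679 - 8534 \sqrt{23} \approx 3.1693 \cdot 10^{7}$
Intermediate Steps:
$T{\left(C,K \right)} = -148$
$X{\left(I \right)} = 6 + \sqrt{39 + I}$
$E = -7289 + 2 \sqrt{23}$ ($E = \left(6 + \sqrt{39 + 53}\right) - 7295 = \left(6 + \sqrt{92}\right) - 7295 = \left(6 + 2 \sqrt{23}\right) - 7295 = -7289 + 2 \sqrt{23} \approx -7279.4$)
$\left(T{\left(-13,218 \right)} + E\right) \left(\left(-1\right) \left(-34124\right) - 38391\right) = \left(-148 - \left(7289 - 2 \sqrt{23}\right)\right) \left(\left(-1\right) \left(-34124\right) - 38391\right) = \left(-7437 + 2 \sqrt{23}\right) \left(34124 - 38391\right) = \left(-7437 + 2 \sqrt{23}\right) \left(-4267\right) = 31733679 - 8534 \sqrt{23}$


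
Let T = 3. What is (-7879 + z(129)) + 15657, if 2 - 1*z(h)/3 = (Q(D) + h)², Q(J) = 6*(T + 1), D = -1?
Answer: -62443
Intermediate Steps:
Q(J) = 24 (Q(J) = 6*(3 + 1) = 6*4 = 24)
z(h) = 6 - 3*(24 + h)²
(-7879 + z(129)) + 15657 = (-7879 + (6 - 3*(24 + 129)²)) + 15657 = (-7879 + (6 - 3*153²)) + 15657 = (-7879 + (6 - 3*23409)) + 15657 = (-7879 + (6 - 70227)) + 15657 = (-7879 - 70221) + 15657 = -78100 + 15657 = -62443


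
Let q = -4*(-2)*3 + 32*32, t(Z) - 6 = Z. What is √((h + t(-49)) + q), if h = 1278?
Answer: √2283 ≈ 47.781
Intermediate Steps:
t(Z) = 6 + Z
q = 1048 (q = 8*3 + 1024 = 24 + 1024 = 1048)
√((h + t(-49)) + q) = √((1278 + (6 - 49)) + 1048) = √((1278 - 43) + 1048) = √(1235 + 1048) = √2283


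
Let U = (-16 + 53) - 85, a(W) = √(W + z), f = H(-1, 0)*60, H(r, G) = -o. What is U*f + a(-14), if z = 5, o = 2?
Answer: 5760 + 3*I ≈ 5760.0 + 3.0*I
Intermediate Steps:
H(r, G) = -2 (H(r, G) = -1*2 = -2)
f = -120 (f = -2*60 = -120)
a(W) = √(5 + W) (a(W) = √(W + 5) = √(5 + W))
U = -48 (U = 37 - 85 = -48)
U*f + a(-14) = -48*(-120) + √(5 - 14) = 5760 + √(-9) = 5760 + 3*I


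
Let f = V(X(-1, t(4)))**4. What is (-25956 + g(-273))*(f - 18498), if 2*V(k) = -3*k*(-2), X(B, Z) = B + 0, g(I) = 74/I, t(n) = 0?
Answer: 6214476374/13 ≈ 4.7804e+8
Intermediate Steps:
X(B, Z) = B
V(k) = 3*k (V(k) = (-3*k*(-2))/2 = (6*k)/2 = 3*k)
f = 81 (f = (3*(-1))**4 = (-3)**4 = 81)
(-25956 + g(-273))*(f - 18498) = (-25956 + 74/(-273))*(81 - 18498) = (-25956 + 74*(-1/273))*(-18417) = (-25956 - 74/273)*(-18417) = -7086062/273*(-18417) = 6214476374/13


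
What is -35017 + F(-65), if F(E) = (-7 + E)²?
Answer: -29833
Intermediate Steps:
-35017 + F(-65) = -35017 + (-7 - 65)² = -35017 + (-72)² = -35017 + 5184 = -29833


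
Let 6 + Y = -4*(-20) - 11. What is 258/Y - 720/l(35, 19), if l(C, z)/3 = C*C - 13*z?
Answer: 13178/3423 ≈ 3.8498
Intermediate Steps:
l(C, z) = -39*z + 3*C**2 (l(C, z) = 3*(C*C - 13*z) = 3*(C**2 - 13*z) = -39*z + 3*C**2)
Y = 63 (Y = -6 + (-4*(-20) - 11) = -6 + (80 - 11) = -6 + 69 = 63)
258/Y - 720/l(35, 19) = 258/63 - 720/(-39*19 + 3*35**2) = 258*(1/63) - 720/(-741 + 3*1225) = 86/21 - 720/(-741 + 3675) = 86/21 - 720/2934 = 86/21 - 720*1/2934 = 86/21 - 40/163 = 13178/3423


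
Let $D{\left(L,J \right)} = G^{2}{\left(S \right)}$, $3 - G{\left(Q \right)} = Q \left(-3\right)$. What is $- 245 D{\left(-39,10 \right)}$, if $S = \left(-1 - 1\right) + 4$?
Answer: $-19845$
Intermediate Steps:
$S = 2$ ($S = -2 + 4 = 2$)
$G{\left(Q \right)} = 3 + 3 Q$ ($G{\left(Q \right)} = 3 - Q \left(-3\right) = 3 - - 3 Q = 3 + 3 Q$)
$D{\left(L,J \right)} = 81$ ($D{\left(L,J \right)} = \left(3 + 3 \cdot 2\right)^{2} = \left(3 + 6\right)^{2} = 9^{2} = 81$)
$- 245 D{\left(-39,10 \right)} = \left(-245\right) 81 = -19845$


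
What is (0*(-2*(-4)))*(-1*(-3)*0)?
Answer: 0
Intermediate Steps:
(0*(-2*(-4)))*(-1*(-3)*0) = (0*8)*(3*0) = 0*0 = 0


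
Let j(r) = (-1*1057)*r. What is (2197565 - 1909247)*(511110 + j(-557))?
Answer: 317109147162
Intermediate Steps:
j(r) = -1057*r
(2197565 - 1909247)*(511110 + j(-557)) = (2197565 - 1909247)*(511110 - 1057*(-557)) = 288318*(511110 + 588749) = 288318*1099859 = 317109147162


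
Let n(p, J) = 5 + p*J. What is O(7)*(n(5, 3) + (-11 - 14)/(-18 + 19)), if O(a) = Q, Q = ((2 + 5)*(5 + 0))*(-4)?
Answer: 700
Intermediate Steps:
n(p, J) = 5 + J*p
Q = -140 (Q = (7*5)*(-4) = 35*(-4) = -140)
O(a) = -140
O(7)*(n(5, 3) + (-11 - 14)/(-18 + 19)) = -140*((5 + 3*5) + (-11 - 14)/(-18 + 19)) = -140*((5 + 15) - 25/1) = -140*(20 - 25*1) = -140*(20 - 25) = -140*(-5) = 700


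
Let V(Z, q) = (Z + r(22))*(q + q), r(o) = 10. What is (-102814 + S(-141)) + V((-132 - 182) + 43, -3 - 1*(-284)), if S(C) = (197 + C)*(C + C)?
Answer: -265288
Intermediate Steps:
S(C) = 2*C*(197 + C) (S(C) = (197 + C)*(2*C) = 2*C*(197 + C))
V(Z, q) = 2*q*(10 + Z) (V(Z, q) = (Z + 10)*(q + q) = (10 + Z)*(2*q) = 2*q*(10 + Z))
(-102814 + S(-141)) + V((-132 - 182) + 43, -3 - 1*(-284)) = (-102814 + 2*(-141)*(197 - 141)) + 2*(-3 - 1*(-284))*(10 + ((-132 - 182) + 43)) = (-102814 + 2*(-141)*56) + 2*(-3 + 284)*(10 + (-314 + 43)) = (-102814 - 15792) + 2*281*(10 - 271) = -118606 + 2*281*(-261) = -118606 - 146682 = -265288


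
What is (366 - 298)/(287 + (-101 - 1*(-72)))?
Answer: 34/129 ≈ 0.26357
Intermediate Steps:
(366 - 298)/(287 + (-101 - 1*(-72))) = 68/(287 + (-101 + 72)) = 68/(287 - 29) = 68/258 = 68*(1/258) = 34/129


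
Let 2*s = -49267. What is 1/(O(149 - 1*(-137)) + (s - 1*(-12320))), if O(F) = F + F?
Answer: -2/23483 ≈ -8.5168e-5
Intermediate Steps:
s = -49267/2 (s = (½)*(-49267) = -49267/2 ≈ -24634.)
O(F) = 2*F
1/(O(149 - 1*(-137)) + (s - 1*(-12320))) = 1/(2*(149 - 1*(-137)) + (-49267/2 - 1*(-12320))) = 1/(2*(149 + 137) + (-49267/2 + 12320)) = 1/(2*286 - 24627/2) = 1/(572 - 24627/2) = 1/(-23483/2) = -2/23483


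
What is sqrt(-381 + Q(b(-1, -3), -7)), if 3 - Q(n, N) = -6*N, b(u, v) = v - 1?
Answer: 2*I*sqrt(105) ≈ 20.494*I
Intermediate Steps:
b(u, v) = -1 + v
Q(n, N) = 3 + 6*N (Q(n, N) = 3 - (-6)*N = 3 + 6*N)
sqrt(-381 + Q(b(-1, -3), -7)) = sqrt(-381 + (3 + 6*(-7))) = sqrt(-381 + (3 - 42)) = sqrt(-381 - 39) = sqrt(-420) = 2*I*sqrt(105)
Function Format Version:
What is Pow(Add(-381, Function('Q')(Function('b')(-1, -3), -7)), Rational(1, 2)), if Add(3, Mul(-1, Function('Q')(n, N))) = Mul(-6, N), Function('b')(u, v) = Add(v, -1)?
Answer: Mul(2, I, Pow(105, Rational(1, 2))) ≈ Mul(20.494, I)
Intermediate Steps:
Function('b')(u, v) = Add(-1, v)
Function('Q')(n, N) = Add(3, Mul(6, N)) (Function('Q')(n, N) = Add(3, Mul(-1, Mul(-6, N))) = Add(3, Mul(6, N)))
Pow(Add(-381, Function('Q')(Function('b')(-1, -3), -7)), Rational(1, 2)) = Pow(Add(-381, Add(3, Mul(6, -7))), Rational(1, 2)) = Pow(Add(-381, Add(3, -42)), Rational(1, 2)) = Pow(Add(-381, -39), Rational(1, 2)) = Pow(-420, Rational(1, 2)) = Mul(2, I, Pow(105, Rational(1, 2)))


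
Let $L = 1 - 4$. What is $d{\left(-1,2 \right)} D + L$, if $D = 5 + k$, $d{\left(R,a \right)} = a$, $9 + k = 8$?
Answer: $5$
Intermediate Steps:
$k = -1$ ($k = -9 + 8 = -1$)
$D = 4$ ($D = 5 - 1 = 4$)
$L = -3$ ($L = 1 - 4 = -3$)
$d{\left(-1,2 \right)} D + L = 2 \cdot 4 - 3 = 8 - 3 = 5$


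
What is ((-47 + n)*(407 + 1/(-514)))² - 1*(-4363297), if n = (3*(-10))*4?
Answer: 1221669804552413/264196 ≈ 4.6241e+9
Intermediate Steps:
n = -120 (n = -30*4 = -120)
((-47 + n)*(407 + 1/(-514)))² - 1*(-4363297) = ((-47 - 120)*(407 + 1/(-514)))² - 1*(-4363297) = (-167*(407 - 1/514))² + 4363297 = (-167*209197/514)² + 4363297 = (-34935899/514)² + 4363297 = 1220517038938201/264196 + 4363297 = 1221669804552413/264196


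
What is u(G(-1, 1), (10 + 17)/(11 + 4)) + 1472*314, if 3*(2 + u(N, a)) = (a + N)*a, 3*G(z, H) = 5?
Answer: 11555202/25 ≈ 4.6221e+5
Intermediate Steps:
G(z, H) = 5/3 (G(z, H) = (⅓)*5 = 5/3)
u(N, a) = -2 + a*(N + a)/3 (u(N, a) = -2 + ((a + N)*a)/3 = -2 + ((N + a)*a)/3 = -2 + (a*(N + a))/3 = -2 + a*(N + a)/3)
u(G(-1, 1), (10 + 17)/(11 + 4)) + 1472*314 = (-2 + ((10 + 17)/(11 + 4))²/3 + (⅓)*(5/3)*((10 + 17)/(11 + 4))) + 1472*314 = (-2 + (27/15)²/3 + (⅓)*(5/3)*(27/15)) + 462208 = (-2 + (27*(1/15))²/3 + (⅓)*(5/3)*(27*(1/15))) + 462208 = (-2 + (9/5)²/3 + (⅓)*(5/3)*(9/5)) + 462208 = (-2 + (⅓)*(81/25) + 1) + 462208 = (-2 + 27/25 + 1) + 462208 = 2/25 + 462208 = 11555202/25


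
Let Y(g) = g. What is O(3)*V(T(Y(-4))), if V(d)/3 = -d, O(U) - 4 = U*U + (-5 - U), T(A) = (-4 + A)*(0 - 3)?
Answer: -360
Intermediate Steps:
T(A) = 12 - 3*A (T(A) = (-4 + A)*(-3) = 12 - 3*A)
O(U) = -1 + U**2 - U (O(U) = 4 + (U*U + (-5 - U)) = 4 + (U**2 + (-5 - U)) = 4 + (-5 + U**2 - U) = -1 + U**2 - U)
V(d) = -3*d (V(d) = 3*(-d) = -3*d)
O(3)*V(T(Y(-4))) = (-1 + 3**2 - 1*3)*(-3*(12 - 3*(-4))) = (-1 + 9 - 3)*(-3*(12 + 12)) = 5*(-3*24) = 5*(-72) = -360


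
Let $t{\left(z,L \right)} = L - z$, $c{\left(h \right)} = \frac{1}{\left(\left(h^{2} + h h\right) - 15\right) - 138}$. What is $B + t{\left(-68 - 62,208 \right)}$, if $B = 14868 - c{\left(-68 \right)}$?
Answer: $\frac{138298569}{9095} \approx 15206.0$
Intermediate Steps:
$c{\left(h \right)} = \frac{1}{-153 + 2 h^{2}}$ ($c{\left(h \right)} = \frac{1}{\left(\left(h^{2} + h^{2}\right) - 15\right) - 138} = \frac{1}{\left(2 h^{2} - 15\right) - 138} = \frac{1}{\left(-15 + 2 h^{2}\right) - 138} = \frac{1}{-153 + 2 h^{2}}$)
$B = \frac{135224459}{9095}$ ($B = 14868 - \frac{1}{-153 + 2 \left(-68\right)^{2}} = 14868 - \frac{1}{-153 + 2 \cdot 4624} = 14868 - \frac{1}{-153 + 9248} = 14868 - \frac{1}{9095} = \frac{135224459}{9095} \approx 14868.0$)
$B + t{\left(-68 - 62,208 \right)} = \frac{135224459}{9095} + \left(208 - \left(-68 - 62\right)\right) = \frac{135224459}{9095} + \left(208 - -130\right) = \frac{135224459}{9095} + \left(208 + 130\right) = \frac{135224459}{9095} + 338 = \frac{138298569}{9095}$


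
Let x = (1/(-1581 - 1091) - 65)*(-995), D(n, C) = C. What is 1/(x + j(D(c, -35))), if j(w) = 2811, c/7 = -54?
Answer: 2672/180323587 ≈ 1.4818e-5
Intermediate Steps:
c = -378 (c = 7*(-54) = -378)
x = 172812595/2672 (x = (1/(-2672) - 65)*(-995) = (-1/2672 - 65)*(-995) = -173681/2672*(-995) = 172812595/2672 ≈ 64675.)
1/(x + j(D(c, -35))) = 1/(172812595/2672 + 2811) = 1/(180323587/2672) = 2672/180323587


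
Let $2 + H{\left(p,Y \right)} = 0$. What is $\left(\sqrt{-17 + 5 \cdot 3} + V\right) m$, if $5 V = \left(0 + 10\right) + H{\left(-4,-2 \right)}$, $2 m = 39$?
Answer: $\frac{156}{5} + \frac{39 i \sqrt{2}}{2} \approx 31.2 + 27.577 i$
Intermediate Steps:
$m = \frac{39}{2}$ ($m = \frac{1}{2} \cdot 39 = \frac{39}{2} \approx 19.5$)
$H{\left(p,Y \right)} = -2$ ($H{\left(p,Y \right)} = -2 + 0 = -2$)
$V = \frac{8}{5}$ ($V = \frac{\left(0 + 10\right) - 2}{5} = \frac{10 - 2}{5} = \frac{1}{5} \cdot 8 = \frac{8}{5} \approx 1.6$)
$\left(\sqrt{-17 + 5 \cdot 3} + V\right) m = \left(\sqrt{-17 + 5 \cdot 3} + \frac{8}{5}\right) \frac{39}{2} = \left(\sqrt{-17 + 15} + \frac{8}{5}\right) \frac{39}{2} = \left(\sqrt{-2} + \frac{8}{5}\right) \frac{39}{2} = \left(i \sqrt{2} + \frac{8}{5}\right) \frac{39}{2} = \left(\frac{8}{5} + i \sqrt{2}\right) \frac{39}{2} = \frac{156}{5} + \frac{39 i \sqrt{2}}{2}$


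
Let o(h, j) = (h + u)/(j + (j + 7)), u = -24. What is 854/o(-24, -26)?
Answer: 6405/8 ≈ 800.63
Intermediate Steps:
o(h, j) = (-24 + h)/(7 + 2*j) (o(h, j) = (h - 24)/(j + (j + 7)) = (-24 + h)/(j + (7 + j)) = (-24 + h)/(7 + 2*j))
854/o(-24, -26) = 854/(((-24 - 24)/(7 + 2*(-26)))) = 854/((-48/(7 - 52))) = 854/((-48/(-45))) = 854/((-1/45*(-48))) = 854/(16/15) = 854*(15/16) = 6405/8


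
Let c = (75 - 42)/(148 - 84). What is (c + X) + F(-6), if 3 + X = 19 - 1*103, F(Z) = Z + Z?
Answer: -6303/64 ≈ -98.484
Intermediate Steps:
F(Z) = 2*Z
c = 33/64 ≈ 0.51563
X = -87 (X = -3 + (19 - 1*103) = -3 + (19 - 103) = -3 - 84 = -87)
(c + X) + F(-6) = (33/64 - 87) + 2*(-6) = -5535/64 - 12 = -6303/64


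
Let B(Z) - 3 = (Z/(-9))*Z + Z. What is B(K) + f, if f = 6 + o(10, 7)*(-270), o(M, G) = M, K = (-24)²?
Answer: -38979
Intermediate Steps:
K = 576
B(Z) = 3 + Z - Z²/9 (B(Z) = 3 + ((Z/(-9))*Z + Z) = 3 + ((Z*(-⅑))*Z + Z) = 3 + ((-Z/9)*Z + Z) = 3 + (-Z²/9 + Z) = 3 + (Z - Z²/9) = 3 + Z - Z²/9)
f = -2694 (f = 6 + 10*(-270) = 6 - 2700 = -2694)
B(K) + f = (3 + 576 - ⅑*576²) - 2694 = (3 + 576 - ⅑*331776) - 2694 = (3 + 576 - 36864) - 2694 = -36285 - 2694 = -38979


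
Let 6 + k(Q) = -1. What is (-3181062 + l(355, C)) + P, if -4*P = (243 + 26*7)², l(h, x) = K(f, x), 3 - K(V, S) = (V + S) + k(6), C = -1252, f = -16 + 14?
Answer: -12899817/4 ≈ -3.2250e+6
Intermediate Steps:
f = -2
k(Q) = -7 (k(Q) = -6 - 1 = -7)
K(V, S) = 10 - S - V (K(V, S) = 3 - ((V + S) - 7) = 3 - ((S + V) - 7) = 3 - (-7 + S + V) = 3 + (7 - S - V) = 10 - S - V)
l(h, x) = 12 - x (l(h, x) = 10 - x - 1*(-2) = 10 - x + 2 = 12 - x)
P = -180625/4 (P = -(243 + 26*7)²/4 = -(243 + 182)²/4 = -¼*425² = -¼*180625 = -180625/4 ≈ -45156.)
(-3181062 + l(355, C)) + P = (-3181062 + (12 - 1*(-1252))) - 180625/4 = (-3181062 + (12 + 1252)) - 180625/4 = (-3181062 + 1264) - 180625/4 = -3179798 - 180625/4 = -12899817/4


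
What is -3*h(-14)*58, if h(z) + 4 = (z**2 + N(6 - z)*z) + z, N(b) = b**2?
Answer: 943428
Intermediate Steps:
h(z) = -4 + z + z**2 + z*(6 - z)**2 (h(z) = -4 + ((z**2 + (6 - z)**2*z) + z) = -4 + ((z**2 + z*(6 - z)**2) + z) = -4 + (z + z**2 + z*(6 - z)**2) = -4 + z + z**2 + z*(6 - z)**2)
-3*h(-14)*58 = -3*(-4 - 14 + (-14)**2 - 14*(-6 - 14)**2)*58 = -3*(-4 - 14 + 196 - 14*(-20)**2)*58 = -3*(-4 - 14 + 196 - 14*400)*58 = -3*(-4 - 14 + 196 - 5600)*58 = -3*(-5422)*58 = 16266*58 = 943428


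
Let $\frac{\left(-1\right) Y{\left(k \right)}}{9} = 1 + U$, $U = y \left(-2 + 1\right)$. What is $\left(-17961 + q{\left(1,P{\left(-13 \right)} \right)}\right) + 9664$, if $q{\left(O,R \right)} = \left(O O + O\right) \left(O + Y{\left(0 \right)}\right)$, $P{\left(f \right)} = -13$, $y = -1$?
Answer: $-8331$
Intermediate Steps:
$U = 1$ ($U = - (-2 + 1) = \left(-1\right) \left(-1\right) = 1$)
$Y{\left(k \right)} = -18$ ($Y{\left(k \right)} = - 9 \left(1 + 1\right) = \left(-9\right) 2 = -18$)
$q{\left(O,R \right)} = \left(-18 + O\right) \left(O + O^{2}\right)$ ($q{\left(O,R \right)} = \left(O O + O\right) \left(O - 18\right) = \left(O^{2} + O\right) \left(-18 + O\right) = \left(O + O^{2}\right) \left(-18 + O\right) = \left(-18 + O\right) \left(O + O^{2}\right)$)
$\left(-17961 + q{\left(1,P{\left(-13 \right)} \right)}\right) + 9664 = \left(-17961 + 1 \left(-18 + 1^{2} - 17\right)\right) + 9664 = \left(-17961 + 1 \left(-18 + 1 - 17\right)\right) + 9664 = \left(-17961 + 1 \left(-34\right)\right) + 9664 = \left(-17961 - 34\right) + 9664 = -17995 + 9664 = -8331$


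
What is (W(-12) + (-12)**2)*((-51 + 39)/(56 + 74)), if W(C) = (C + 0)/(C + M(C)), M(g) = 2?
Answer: -4356/325 ≈ -13.403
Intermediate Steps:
W(C) = C/(2 + C) (W(C) = (C + 0)/(C + 2) = C/(2 + C))
(W(-12) + (-12)**2)*((-51 + 39)/(56 + 74)) = (-12/(2 - 12) + (-12)**2)*((-51 + 39)/(56 + 74)) = (-12/(-10) + 144)*(-12/130) = (-12*(-1/10) + 144)*(-12*1/130) = (6/5 + 144)*(-6/65) = (726/5)*(-6/65) = -4356/325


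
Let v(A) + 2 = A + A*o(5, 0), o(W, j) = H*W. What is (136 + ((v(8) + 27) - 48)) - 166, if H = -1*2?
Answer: -125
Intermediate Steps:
H = -2
o(W, j) = -2*W
v(A) = -2 - 9*A (v(A) = -2 + (A + A*(-2*5)) = -2 + (A + A*(-10)) = -2 + (A - 10*A) = -2 - 9*A)
(136 + ((v(8) + 27) - 48)) - 166 = (136 + (((-2 - 9*8) + 27) - 48)) - 166 = (136 + (((-2 - 72) + 27) - 48)) - 166 = (136 + ((-74 + 27) - 48)) - 166 = (136 + (-47 - 48)) - 166 = (136 - 95) - 166 = 41 - 166 = -125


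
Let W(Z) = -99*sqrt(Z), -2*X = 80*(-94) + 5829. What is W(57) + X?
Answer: 1691/2 - 99*sqrt(57) ≈ 98.066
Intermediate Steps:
X = 1691/2 (X = -(80*(-94) + 5829)/2 = -(-7520 + 5829)/2 = -1/2*(-1691) = 1691/2 ≈ 845.50)
W(57) + X = -99*sqrt(57) + 1691/2 = 1691/2 - 99*sqrt(57)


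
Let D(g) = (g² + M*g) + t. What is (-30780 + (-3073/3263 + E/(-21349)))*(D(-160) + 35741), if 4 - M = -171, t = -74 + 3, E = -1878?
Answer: -71339173592943210/69661787 ≈ -1.0241e+9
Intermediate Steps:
t = -71
M = 175 (M = 4 - 1*(-171) = 4 + 171 = 175)
D(g) = -71 + g² + 175*g (D(g) = (g² + 175*g) - 71 = -71 + g² + 175*g)
(-30780 + (-3073/3263 + E/(-21349)))*(D(-160) + 35741) = (-30780 + (-3073/3263 - 1878/(-21349)))*((-71 + (-160)² + 175*(-160)) + 35741) = (-30780 + (-3073*1/3263 - 1878*(-1/21349)))*((-71 + 25600 - 28000) + 35741) = (-30780 + (-3073/3263 + 1878/21349))*(-2471 + 35741) = (-30780 - 59477563/69661787)*33270 = -2144249281423/69661787*33270 = -71339173592943210/69661787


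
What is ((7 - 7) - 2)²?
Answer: 4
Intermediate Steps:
((7 - 7) - 2)² = (0 - 2)² = (-2)² = 4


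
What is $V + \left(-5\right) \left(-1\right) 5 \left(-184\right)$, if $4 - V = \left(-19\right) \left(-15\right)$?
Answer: $-4881$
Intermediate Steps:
$V = -281$ ($V = 4 - \left(-19\right) \left(-15\right) = 4 - 285 = -281$)
$V + \left(-5\right) \left(-1\right) 5 \left(-184\right) = -281 + \left(-5\right) \left(-1\right) 5 \left(-184\right) = -281 + 5 \cdot 5 \left(-184\right) = -281 + 25 \left(-184\right) = -281 - 4600 = -4881$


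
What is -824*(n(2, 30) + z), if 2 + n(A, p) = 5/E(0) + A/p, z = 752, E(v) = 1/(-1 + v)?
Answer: -9209024/15 ≈ -6.1394e+5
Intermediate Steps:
n(A, p) = -7 + A/p (n(A, p) = -2 + (5/(1/(-1 + 0)) + A/p) = -2 + (5/(1/(-1)) + A/p) = -2 + (5/(-1) + A/p) = -2 + (5*(-1) + A/p) = -2 + (-5 + A/p) = -7 + A/p)
-824*(n(2, 30) + z) = -824*((-7 + 2/30) + 752) = -824*((-7 + 2*(1/30)) + 752) = -824*((-7 + 1/15) + 752) = -824*(-104/15 + 752) = -824*11176/15 = -9209024/15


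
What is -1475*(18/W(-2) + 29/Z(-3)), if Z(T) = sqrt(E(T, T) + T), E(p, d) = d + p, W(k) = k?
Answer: 13275 + 42775*I/3 ≈ 13275.0 + 14258.0*I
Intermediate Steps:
Z(T) = sqrt(3)*sqrt(T) (Z(T) = sqrt((T + T) + T) = sqrt(2*T + T) = sqrt(3*T) = sqrt(3)*sqrt(T))
-1475*(18/W(-2) + 29/Z(-3)) = -1475*(18/(-2) + 29/((sqrt(3)*sqrt(-3)))) = -1475*(18*(-1/2) + 29/((sqrt(3)*(I*sqrt(3))))) = -1475*(-9 + 29/((3*I))) = -1475*(-9 + 29*(-I/3)) = -1475*(-9 - 29*I/3) = 13275 + 42775*I/3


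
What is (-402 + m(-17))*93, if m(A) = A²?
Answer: -10509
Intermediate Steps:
(-402 + m(-17))*93 = (-402 + (-17)²)*93 = (-402 + 289)*93 = -113*93 = -10509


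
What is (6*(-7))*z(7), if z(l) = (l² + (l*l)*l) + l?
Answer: -16758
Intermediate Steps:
z(l) = l + l² + l³ (z(l) = (l² + l²*l) + l = (l² + l³) + l = l + l² + l³)
(6*(-7))*z(7) = (6*(-7))*(7*(1 + 7 + 7²)) = -294*(1 + 7 + 49) = -294*57 = -42*399 = -16758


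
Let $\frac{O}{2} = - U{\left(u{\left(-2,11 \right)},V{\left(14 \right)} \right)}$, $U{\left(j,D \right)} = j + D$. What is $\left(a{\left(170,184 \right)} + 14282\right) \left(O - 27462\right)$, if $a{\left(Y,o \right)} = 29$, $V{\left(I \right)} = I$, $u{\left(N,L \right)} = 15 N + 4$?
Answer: $-392665218$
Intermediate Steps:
$u{\left(N,L \right)} = 4 + 15 N$
$U{\left(j,D \right)} = D + j$
$O = 24$ ($O = 2 \left(- (14 + \left(4 + 15 \left(-2\right)\right))\right) = 2 \left(- (14 + \left(4 - 30\right))\right) = 2 \left(- (14 - 26)\right) = 2 \left(\left(-1\right) \left(-12\right)\right) = 2 \cdot 12 = 24$)
$\left(a{\left(170,184 \right)} + 14282\right) \left(O - 27462\right) = \left(29 + 14282\right) \left(24 - 27462\right) = 14311 \left(24 - 27462\right) = 14311 \left(-27438\right) = -392665218$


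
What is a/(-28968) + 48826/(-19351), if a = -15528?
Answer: -46412885/23356657 ≈ -1.9871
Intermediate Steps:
a/(-28968) + 48826/(-19351) = -15528/(-28968) + 48826/(-19351) = -15528*(-1/28968) + 48826*(-1/19351) = 647/1207 - 48826/19351 = -46412885/23356657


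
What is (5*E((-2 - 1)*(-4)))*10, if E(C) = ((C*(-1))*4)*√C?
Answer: -4800*√3 ≈ -8313.8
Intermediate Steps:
E(C) = -4*C^(3/2) (E(C) = (-C*4)*√C = (-4*C)*√C = -4*C^(3/2))
(5*E((-2 - 1)*(-4)))*10 = (5*(-4*24*√3))*10 = (5*(-96*√3))*10 = -480*√3*10 = -4800*√3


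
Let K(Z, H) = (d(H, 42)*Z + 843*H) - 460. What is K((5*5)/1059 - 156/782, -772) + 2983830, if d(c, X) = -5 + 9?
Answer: 965846292298/414069 ≈ 2.3326e+6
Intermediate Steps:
d(c, X) = 4
K(Z, H) = -460 + 4*Z + 843*H (K(Z, H) = (4*Z + 843*H) - 460 = -460 + 4*Z + 843*H)
K((5*5)/1059 - 156/782, -772) + 2983830 = (-460 + 4*((5*5)/1059 - 156/782) + 843*(-772)) + 2983830 = (-460 + 4*(25*(1/1059) - 156*1/782) - 650796) + 2983830 = (-460 + 4*(25/1059 - 78/391) - 650796) + 2983830 = (-460 + 4*(-72827/414069) - 650796) + 2983830 = (-460 - 291308/414069 - 650796) + 2983830 = -269665211972/414069 + 2983830 = 965846292298/414069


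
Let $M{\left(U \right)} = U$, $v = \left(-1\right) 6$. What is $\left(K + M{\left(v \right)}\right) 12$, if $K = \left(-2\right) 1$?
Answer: $-96$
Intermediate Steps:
$v = -6$
$K = -2$
$\left(K + M{\left(v \right)}\right) 12 = \left(-2 - 6\right) 12 = \left(-8\right) 12 = -96$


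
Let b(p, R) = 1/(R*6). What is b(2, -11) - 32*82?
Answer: -173185/66 ≈ -2624.0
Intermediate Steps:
b(p, R) = 1/(6*R)
b(2, -11) - 32*82 = (⅙)/(-11) - 32*82 = (⅙)*(-1/11) - 2624 = -1/66 - 2624 = -173185/66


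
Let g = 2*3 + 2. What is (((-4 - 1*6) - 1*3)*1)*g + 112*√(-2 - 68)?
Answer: -104 + 112*I*√70 ≈ -104.0 + 937.06*I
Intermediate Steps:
g = 8 (g = 6 + 2 = 8)
(((-4 - 1*6) - 1*3)*1)*g + 112*√(-2 - 68) = (((-4 - 1*6) - 1*3)*1)*8 + 112*√(-2 - 68) = (((-4 - 6) - 3)*1)*8 + 112*√(-70) = ((-10 - 3)*1)*8 + 112*(I*√70) = -13*1*8 + 112*I*√70 = -13*8 + 112*I*√70 = -104 + 112*I*√70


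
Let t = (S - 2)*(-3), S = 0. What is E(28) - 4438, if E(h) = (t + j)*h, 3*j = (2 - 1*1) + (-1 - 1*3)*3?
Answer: -13118/3 ≈ -4372.7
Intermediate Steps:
j = -11/3 (j = ((2 - 1*1) + (-1 - 1*3)*3)/3 = ((2 - 1) + (-1 - 3)*3)/3 = (1 - 4*3)/3 = (1 - 12)/3 = (1/3)*(-11) = -11/3 ≈ -3.6667)
t = 6 (t = (0 - 2)*(-3) = -2*(-3) = 6)
E(h) = 7*h/3 (E(h) = (6 - 11/3)*h = 7*h/3)
E(28) - 4438 = (7/3)*28 - 4438 = 196/3 - 4438 = -13118/3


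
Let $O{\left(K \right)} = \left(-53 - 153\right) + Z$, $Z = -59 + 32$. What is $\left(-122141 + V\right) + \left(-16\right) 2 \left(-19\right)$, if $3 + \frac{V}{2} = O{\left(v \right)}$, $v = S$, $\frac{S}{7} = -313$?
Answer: $-122005$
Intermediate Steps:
$Z = -27$
$S = -2191$ ($S = 7 \left(-313\right) = -2191$)
$v = -2191$
$O{\left(K \right)} = -233$ ($O{\left(K \right)} = \left(-53 - 153\right) - 27 = -206 - 27 = -233$)
$V = -472$ ($V = -6 + 2 \left(-233\right) = -6 - 466 = -472$)
$\left(-122141 + V\right) + \left(-16\right) 2 \left(-19\right) = \left(-122141 - 472\right) + \left(-16\right) 2 \left(-19\right) = -122613 - -608 = -122613 + 608 = -122005$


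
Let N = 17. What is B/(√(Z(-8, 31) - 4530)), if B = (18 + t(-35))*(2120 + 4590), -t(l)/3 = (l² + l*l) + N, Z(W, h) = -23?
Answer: 49539930*I*√4553/4553 ≈ 7.3419e+5*I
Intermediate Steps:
t(l) = -51 - 6*l² (t(l) = -3*((l² + l*l) + 17) = -3*((l² + l²) + 17) = -3*(2*l² + 17) = -3*(17 + 2*l²) = -51 - 6*l²)
B = -49539930 (B = (18 + (-51 - 6*(-35)²))*(2120 + 4590) = (18 + (-51 - 6*1225))*6710 = (18 + (-51 - 7350))*6710 = (18 - 7401)*6710 = -7383*6710 = -49539930)
B/(√(Z(-8, 31) - 4530)) = -49539930/√(-23 - 4530) = -49539930*(-I*√4553/4553) = -(-49539930)*I*√4553/4553 = 49539930*I*√4553/4553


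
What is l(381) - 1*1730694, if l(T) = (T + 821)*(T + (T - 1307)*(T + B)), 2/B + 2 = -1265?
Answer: -538910578144/1267 ≈ -4.2534e+8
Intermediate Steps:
B = -2/1267 (B = 2/(-2 - 1265) = 2/(-1267) = 2*(-1/1267) = -2/1267 ≈ -0.0015785)
l(T) = (821 + T)*(T + (-1307 + T)*(-2/1267 + T)) (l(T) = (T + 821)*(T + (T - 1307)*(T - 2/1267)) = (821 + T)*(T + (-1307 + T)*(-2/1267 + T)))
l(381) - 1*1730694 = (2146094/1267 + 381**3 - 1358509370/1267*381 - 614497/1267*381**2) - 1*1730694 = (2146094/1267 + 55306341 - 517592069970/1267 - 614497/1267*145161) - 1730694 = (2146094/1267 + 55306341 - 517592069970/1267 - 89200999017/1267) - 1730694 = -536717788846/1267 - 1730694 = -538910578144/1267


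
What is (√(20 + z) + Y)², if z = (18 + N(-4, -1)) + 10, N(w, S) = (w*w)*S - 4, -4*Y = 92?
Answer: 557 - 92*√7 ≈ 313.59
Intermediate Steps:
Y = -23 (Y = -¼*92 = -23)
N(w, S) = -4 + S*w² (N(w, S) = w²*S - 4 = S*w² - 4 = -4 + S*w²)
z = 8 (z = (18 + (-4 - 1*(-4)²)) + 10 = (18 + (-4 - 1*16)) + 10 = (18 + (-4 - 16)) + 10 = (18 - 20) + 10 = -2 + 10 = 8)
(√(20 + z) + Y)² = (√(20 + 8) - 23)² = (√28 - 23)² = (2*√7 - 23)² = (-23 + 2*√7)²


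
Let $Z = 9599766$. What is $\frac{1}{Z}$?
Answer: $\frac{1}{9599766} \approx 1.0417 \cdot 10^{-7}$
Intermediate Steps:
$\frac{1}{Z} = \frac{1}{9599766}$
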